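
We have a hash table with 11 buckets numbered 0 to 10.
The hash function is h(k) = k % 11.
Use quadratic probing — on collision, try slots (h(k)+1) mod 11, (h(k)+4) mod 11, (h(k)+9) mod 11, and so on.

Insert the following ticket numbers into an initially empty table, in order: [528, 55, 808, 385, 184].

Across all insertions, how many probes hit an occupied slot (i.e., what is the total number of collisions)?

3

528 hashes to 0; slot 0 is free -> place at 0.
55 hashes to 0; 0 taken -> place at 1.
808 hashes to 5; slot 5 is free -> place at 5.
385 hashes to 0; 0,1 taken -> place at 4.
184 hashes to 8; slot 8 is free -> place at 8.
Table: [528, 55, ∅, ∅, 385, 808, ∅, ∅, 184, ∅, ∅]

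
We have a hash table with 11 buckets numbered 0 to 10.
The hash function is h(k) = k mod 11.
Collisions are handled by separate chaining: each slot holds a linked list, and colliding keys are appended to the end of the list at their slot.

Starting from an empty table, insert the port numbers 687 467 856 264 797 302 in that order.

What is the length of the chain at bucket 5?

Insert 687: h=5, bucket 5 empty -> new chain.
Insert 467: h=5, bucket 5 nonempty -> append to chain.
Insert 856: h=9, bucket 9 empty -> new chain.
Insert 264: h=0, bucket 0 empty -> new chain.
Insert 797: h=5, bucket 5 nonempty -> append to chain.
Insert 302: h=5, bucket 5 nonempty -> append to chain.
Final buckets:
0: 264
1: _
2: _
3: _
4: _
5: 687 -> 467 -> 797 -> 302
6: _
7: _
8: _
9: 856
10: _

4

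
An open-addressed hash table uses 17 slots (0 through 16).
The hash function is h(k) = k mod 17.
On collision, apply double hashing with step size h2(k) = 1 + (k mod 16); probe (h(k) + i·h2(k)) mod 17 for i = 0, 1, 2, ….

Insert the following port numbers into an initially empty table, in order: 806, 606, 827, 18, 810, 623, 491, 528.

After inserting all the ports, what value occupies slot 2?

528

Insert 806: h=7, slot 7 empty => index 7.
Insert 606: h=11, slot 11 empty => index 11.
Insert 827: h=11, h2=12, slot 11 occupied => index 6.
Insert 18: h=1, slot 1 empty => index 1.
Insert 810: h=11, h2=11, slot 11 occupied => index 5.
Insert 623: h=11, h2=16, slot 11 occupied => index 10.
Insert 491: h=15, slot 15 empty => index 15.
Insert 528: h=1, h2=1, slot 1 occupied => index 2.
Table: [—, 18, 528, —, —, 810, 827, 806, —, —, 623, 606, —, —, —, 491, —]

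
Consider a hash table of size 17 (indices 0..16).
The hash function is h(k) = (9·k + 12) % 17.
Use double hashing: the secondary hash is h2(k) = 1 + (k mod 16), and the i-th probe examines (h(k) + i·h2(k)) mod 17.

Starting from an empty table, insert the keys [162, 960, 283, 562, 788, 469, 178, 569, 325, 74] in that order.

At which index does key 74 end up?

Insert 162: h=8, slot 8 empty → index 8.
Insert 960: h=16, slot 16 empty → index 16.
Insert 283: h=9, slot 9 empty → index 9.
Insert 562: h=4, slot 4 empty → index 4.
Insert 788: h=15, slot 15 empty → index 15.
Insert 469: h=0, slot 0 empty → index 0.
Insert 178: h=16, h2=3, slot 16 occupied → index 2.
Insert 569: h=16, h2=10, slots 16,9,2 occupied → index 12.
Insert 325: h=13, slot 13 empty → index 13.
Insert 74: h=15, h2=11, slots 15,9 occupied → index 3.
Table: [469, —, 178, 74, 562, —, —, —, 162, 283, —, —, 569, 325, —, 788, 960]

3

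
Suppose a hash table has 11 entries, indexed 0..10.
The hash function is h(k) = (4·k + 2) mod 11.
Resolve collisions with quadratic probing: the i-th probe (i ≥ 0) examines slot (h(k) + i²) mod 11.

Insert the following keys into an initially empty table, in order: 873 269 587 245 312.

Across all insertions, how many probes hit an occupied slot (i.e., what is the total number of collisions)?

4

Insert 873: h=7, slot 7 empty → index 7.
Insert 269: h=0, slot 0 empty → index 0.
Insert 587: h=7, slot 7 occupied → index 8.
Insert 245: h=3, slot 3 empty → index 3.
Insert 312: h=7, slots 7,8,0 occupied → index 5.
Table: [269, ∅, ∅, 245, ∅, 312, ∅, 873, 587, ∅, ∅]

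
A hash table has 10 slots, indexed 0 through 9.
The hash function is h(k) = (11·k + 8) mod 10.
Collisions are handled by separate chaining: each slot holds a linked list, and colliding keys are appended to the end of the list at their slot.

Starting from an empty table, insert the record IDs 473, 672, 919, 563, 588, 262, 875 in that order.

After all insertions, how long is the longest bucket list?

2

Insert 473: h=1, bucket 1 empty → new chain.
Insert 672: h=0, bucket 0 empty → new chain.
Insert 919: h=7, bucket 7 empty → new chain.
Insert 563: h=1, bucket 1 nonempty → append to chain.
Insert 588: h=6, bucket 6 empty → new chain.
Insert 262: h=0, bucket 0 nonempty → append to chain.
Insert 875: h=3, bucket 3 empty → new chain.
Final buckets:
0: 672 -> 262
1: 473 -> 563
2: .
3: 875
4: .
5: .
6: 588
7: 919
8: .
9: .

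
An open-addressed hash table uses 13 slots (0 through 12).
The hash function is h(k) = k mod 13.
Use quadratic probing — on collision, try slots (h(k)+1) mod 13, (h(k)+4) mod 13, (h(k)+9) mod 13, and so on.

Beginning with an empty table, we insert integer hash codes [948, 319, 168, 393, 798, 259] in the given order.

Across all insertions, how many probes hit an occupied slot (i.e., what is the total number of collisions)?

4

948: h=12 -> slot 12
319: h=7 -> slot 7
168: h=12, probe 12,0 -> slot 0
393: h=3 -> slot 3
798: h=5 -> slot 5
259: h=12, probe 12,0,3,8 -> slot 8
Table: [168, ., ., 393, ., 798, ., 319, 259, ., ., ., 948]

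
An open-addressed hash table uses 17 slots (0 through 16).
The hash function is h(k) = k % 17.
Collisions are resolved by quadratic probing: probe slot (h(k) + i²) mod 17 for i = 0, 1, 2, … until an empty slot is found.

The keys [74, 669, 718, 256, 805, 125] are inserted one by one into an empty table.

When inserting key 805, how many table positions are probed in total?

74 hashes to 6; slot 6 is free → place at 6.
669 hashes to 6; 6 taken → place at 7.
718 hashes to 4; slot 4 is free → place at 4.
256 hashes to 1; slot 1 is free → place at 1.
805 hashes to 6; 6,7 taken → place at 10.
125 hashes to 6; 6,7,10 taken → place at 15.
Table: [—, 256, —, —, 718, —, 74, 669, —, —, 805, —, —, —, —, 125, —]

3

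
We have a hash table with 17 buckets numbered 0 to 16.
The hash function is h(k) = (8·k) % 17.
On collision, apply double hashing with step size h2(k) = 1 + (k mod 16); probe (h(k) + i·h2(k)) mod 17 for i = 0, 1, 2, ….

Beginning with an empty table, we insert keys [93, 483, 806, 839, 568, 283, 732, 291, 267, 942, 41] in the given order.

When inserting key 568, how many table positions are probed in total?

93 hashes to 13; slot 13 is free => place at 13.
483 hashes to 5; slot 5 is free => place at 5.
806 hashes to 5, h2=7; 5 taken => place at 12.
839 hashes to 14; slot 14 is free => place at 14.
568 hashes to 5, h2=9; 5,14 taken => place at 6.
283 hashes to 3; slot 3 is free => place at 3.
732 hashes to 8; slot 8 is free => place at 8.
291 hashes to 16; slot 16 is free => place at 16.
267 hashes to 11; slot 11 is free => place at 11.
942 hashes to 5, h2=15; 5,3 taken => place at 1.
41 hashes to 5, h2=10; 5 taken => place at 15.
Table: [-, 942, -, 283, -, 483, 568, -, 732, -, -, 267, 806, 93, 839, 41, 291]

3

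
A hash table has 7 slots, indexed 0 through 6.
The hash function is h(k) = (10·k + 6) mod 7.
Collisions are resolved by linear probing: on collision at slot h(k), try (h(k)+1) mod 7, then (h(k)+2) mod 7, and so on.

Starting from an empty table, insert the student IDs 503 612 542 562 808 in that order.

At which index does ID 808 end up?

4

503 hashes to 3; slot 3 is free => place at 3.
612 hashes to 1; slot 1 is free => place at 1.
542 hashes to 1; 1 taken => place at 2.
562 hashes to 5; slot 5 is free => place at 5.
808 hashes to 1; 1,2,3 taken => place at 4.
Table: [∅, 612, 542, 503, 808, 562, ∅]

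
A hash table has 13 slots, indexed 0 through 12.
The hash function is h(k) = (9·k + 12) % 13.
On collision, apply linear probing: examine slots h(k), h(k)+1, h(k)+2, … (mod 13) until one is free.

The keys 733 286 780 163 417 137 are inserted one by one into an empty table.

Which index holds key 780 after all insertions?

733: h=5 -> slot 5
286: h=12 -> slot 12
780: h=12, probe 12,0 -> slot 0
163: h=10 -> slot 10
417: h=8 -> slot 8
137: h=10, probe 10,11 -> slot 11
Table: [780, -, -, -, -, 733, -, -, 417, -, 163, 137, 286]

0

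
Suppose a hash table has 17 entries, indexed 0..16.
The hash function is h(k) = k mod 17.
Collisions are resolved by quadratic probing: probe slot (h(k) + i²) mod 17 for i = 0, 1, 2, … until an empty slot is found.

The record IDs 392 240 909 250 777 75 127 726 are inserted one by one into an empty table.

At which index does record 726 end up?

392 hashes to 1; slot 1 is free => place at 1.
240 hashes to 2; slot 2 is free => place at 2.
909 hashes to 8; slot 8 is free => place at 8.
250 hashes to 12; slot 12 is free => place at 12.
777 hashes to 12; 12 taken => place at 13.
75 hashes to 7; slot 7 is free => place at 7.
127 hashes to 8; 8 taken => place at 9.
726 hashes to 12; 12,13 taken => place at 16.
Table: [-, 392, 240, -, -, -, -, 75, 909, 127, -, -, 250, 777, -, -, 726]

16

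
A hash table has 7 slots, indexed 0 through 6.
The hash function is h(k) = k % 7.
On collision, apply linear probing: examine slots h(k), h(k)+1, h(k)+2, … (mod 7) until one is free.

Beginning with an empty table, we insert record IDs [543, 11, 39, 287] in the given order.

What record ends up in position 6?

543: h=4 => slot 4
11: h=4, probe 4,5 => slot 5
39: h=4, probe 4,5,6 => slot 6
287: h=0 => slot 0
Table: [287, —, —, —, 543, 11, 39]

39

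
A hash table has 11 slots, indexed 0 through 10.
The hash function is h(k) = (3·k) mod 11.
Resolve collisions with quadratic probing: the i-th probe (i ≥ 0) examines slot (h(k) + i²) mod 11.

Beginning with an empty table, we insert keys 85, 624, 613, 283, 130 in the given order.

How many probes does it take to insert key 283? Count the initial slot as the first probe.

4

85 hashes to 2; slot 2 is free => place at 2.
624 hashes to 2; 2 taken => place at 3.
613 hashes to 2; 2,3 taken => place at 6.
283 hashes to 2; 2,3,6 taken => place at 0.
130 hashes to 5; slot 5 is free => place at 5.
Table: [283, _, 85, 624, _, 130, 613, _, _, _, _]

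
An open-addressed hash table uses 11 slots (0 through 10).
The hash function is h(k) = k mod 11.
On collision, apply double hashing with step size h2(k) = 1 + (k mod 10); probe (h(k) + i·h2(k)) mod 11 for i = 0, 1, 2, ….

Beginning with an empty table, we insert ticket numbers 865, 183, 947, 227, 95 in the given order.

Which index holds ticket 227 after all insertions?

4

Insert 865: h=7, slot 7 empty → index 7.
Insert 183: h=7, h2=4, slot 7 occupied → index 0.
Insert 947: h=1, slot 1 empty → index 1.
Insert 227: h=7, h2=8, slot 7 occupied → index 4.
Insert 95: h=7, h2=6, slot 7 occupied → index 2.
Table: [183, 947, 95, ∅, 227, ∅, ∅, 865, ∅, ∅, ∅]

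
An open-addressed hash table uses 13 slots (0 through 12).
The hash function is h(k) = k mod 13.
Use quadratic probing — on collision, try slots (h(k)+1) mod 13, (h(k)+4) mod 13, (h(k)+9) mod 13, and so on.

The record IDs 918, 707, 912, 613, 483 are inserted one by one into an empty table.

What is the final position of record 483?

6

918: h=8 -> slot 8
707: h=5 -> slot 5
912: h=2 -> slot 2
613: h=2, probe 2,3 -> slot 3
483: h=2, probe 2,3,6 -> slot 6
Table: [—, —, 912, 613, —, 707, 483, —, 918, —, —, —, —]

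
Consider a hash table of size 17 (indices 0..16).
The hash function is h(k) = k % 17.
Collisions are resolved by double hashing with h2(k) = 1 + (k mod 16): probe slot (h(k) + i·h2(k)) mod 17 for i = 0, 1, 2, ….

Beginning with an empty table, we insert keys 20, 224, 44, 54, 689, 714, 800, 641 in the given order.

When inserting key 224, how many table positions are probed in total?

2

20 hashes to 3; slot 3 is free -> place at 3.
224 hashes to 3, h2=1; 3 taken -> place at 4.
44 hashes to 10; slot 10 is free -> place at 10.
54 hashes to 3, h2=7; 3,10 taken -> place at 0.
689 hashes to 9; slot 9 is free -> place at 9.
714 hashes to 0, h2=11; 0 taken -> place at 11.
800 hashes to 1; slot 1 is free -> place at 1.
641 hashes to 12; slot 12 is free -> place at 12.
Table: [54, 800, ., 20, 224, ., ., ., ., 689, 44, 714, 641, ., ., ., .]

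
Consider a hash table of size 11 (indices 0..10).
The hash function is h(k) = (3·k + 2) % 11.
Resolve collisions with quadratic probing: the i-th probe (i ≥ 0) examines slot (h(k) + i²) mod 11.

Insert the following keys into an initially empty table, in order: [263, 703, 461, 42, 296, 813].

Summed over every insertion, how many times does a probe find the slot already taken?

10

263: h=10 => slot 10
703: h=10, probe 10,0 => slot 0
461: h=10, probe 10,0,3 => slot 3
42: h=7 => slot 7
296: h=10, probe 10,0,3,8 => slot 8
813: h=10, probe 10,0,3,8,4 => slot 4
Table: [703, -, -, 461, 813, -, -, 42, 296, -, 263]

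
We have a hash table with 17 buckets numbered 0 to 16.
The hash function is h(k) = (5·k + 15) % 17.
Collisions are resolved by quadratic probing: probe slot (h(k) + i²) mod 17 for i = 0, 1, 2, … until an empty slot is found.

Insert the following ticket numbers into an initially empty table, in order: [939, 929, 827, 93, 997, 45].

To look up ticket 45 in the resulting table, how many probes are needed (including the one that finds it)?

4

939: h=1 -> slot 1
929: h=2 -> slot 2
827: h=2, probe 2,3 -> slot 3
93: h=4 -> slot 4
997: h=2, probe 2,3,6 -> slot 6
45: h=2, probe 2,3,6,11 -> slot 11
Table: [-, 939, 929, 827, 93, -, 997, -, -, -, -, 45, -, -, -, -, -]
Lookup 45: h=2, probe 2,3,6,11 → found at 11.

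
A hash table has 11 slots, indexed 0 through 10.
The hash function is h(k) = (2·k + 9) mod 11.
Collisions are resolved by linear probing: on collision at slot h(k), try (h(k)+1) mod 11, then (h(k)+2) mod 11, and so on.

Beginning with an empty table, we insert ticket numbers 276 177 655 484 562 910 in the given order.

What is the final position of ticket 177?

1

276: h=0 -> slot 0
177: h=0, probe 0,1 -> slot 1
655: h=10 -> slot 10
484: h=9 -> slot 9
562: h=0, probe 0,1,2 -> slot 2
910: h=3 -> slot 3
Table: [276, 177, 562, 910, ., ., ., ., ., 484, 655]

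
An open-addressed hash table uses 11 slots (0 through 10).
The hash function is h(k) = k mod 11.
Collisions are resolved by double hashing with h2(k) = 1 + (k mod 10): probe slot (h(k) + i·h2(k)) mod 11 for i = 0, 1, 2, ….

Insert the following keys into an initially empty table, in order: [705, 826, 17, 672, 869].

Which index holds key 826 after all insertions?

8

705 hashes to 1; slot 1 is free → place at 1.
826 hashes to 1, h2=7; 1 taken → place at 8.
17 hashes to 6; slot 6 is free → place at 6.
672 hashes to 1, h2=3; 1 taken → place at 4.
869 hashes to 0; slot 0 is free → place at 0.
Table: [869, 705, _, _, 672, _, 17, _, 826, _, _]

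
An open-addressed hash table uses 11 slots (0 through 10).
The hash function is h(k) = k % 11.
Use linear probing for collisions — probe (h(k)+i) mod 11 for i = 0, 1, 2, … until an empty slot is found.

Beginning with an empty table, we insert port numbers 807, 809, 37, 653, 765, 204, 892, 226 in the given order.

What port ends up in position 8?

807: h=4 -> slot 4
809: h=6 -> slot 6
37: h=4, probe 4,5 -> slot 5
653: h=4, probe 4,5,6,7 -> slot 7
765: h=6, probe 6,7,8 -> slot 8
204: h=6, probe 6,7,8,9 -> slot 9
892: h=1 -> slot 1
226: h=6, probe 6,7,8,9,10 -> slot 10
Table: [—, 892, —, —, 807, 37, 809, 653, 765, 204, 226]

765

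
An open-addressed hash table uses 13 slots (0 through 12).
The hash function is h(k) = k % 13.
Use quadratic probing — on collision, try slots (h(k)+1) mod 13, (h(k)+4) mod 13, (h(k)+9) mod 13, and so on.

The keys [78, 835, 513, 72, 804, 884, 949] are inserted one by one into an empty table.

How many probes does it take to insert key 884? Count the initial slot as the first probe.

2

78: h=0 → slot 0
835: h=3 → slot 3
513: h=6 → slot 6
72: h=7 → slot 7
804: h=11 → slot 11
884: h=0, probe 0,1 → slot 1
949: h=0, probe 0,1,4 → slot 4
Table: [78, 884, ., 835, 949, ., 513, 72, ., ., ., 804, .]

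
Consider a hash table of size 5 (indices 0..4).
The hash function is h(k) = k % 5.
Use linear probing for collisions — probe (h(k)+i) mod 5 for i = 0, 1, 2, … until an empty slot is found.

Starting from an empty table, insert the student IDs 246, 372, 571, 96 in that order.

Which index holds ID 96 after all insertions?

246: h=1 → slot 1
372: h=2 → slot 2
571: h=1, probe 1,2,3 → slot 3
96: h=1, probe 1,2,3,4 → slot 4
Table: [∅, 246, 372, 571, 96]

4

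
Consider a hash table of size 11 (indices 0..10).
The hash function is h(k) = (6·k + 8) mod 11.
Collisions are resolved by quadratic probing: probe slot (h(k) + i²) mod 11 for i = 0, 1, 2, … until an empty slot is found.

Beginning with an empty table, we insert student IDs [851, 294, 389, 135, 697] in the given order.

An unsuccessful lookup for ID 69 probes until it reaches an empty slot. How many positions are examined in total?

851: h=10 → slot 10
294: h=1 → slot 1
389: h=10, probe 10,0 → slot 0
135: h=4 → slot 4
697: h=10, probe 10,0,3 → slot 3
Table: [389, 294, ., 697, 135, ., ., ., ., ., 851]
Lookup 69: h=4, probe 4,5 → slot 5 empty, not found.

2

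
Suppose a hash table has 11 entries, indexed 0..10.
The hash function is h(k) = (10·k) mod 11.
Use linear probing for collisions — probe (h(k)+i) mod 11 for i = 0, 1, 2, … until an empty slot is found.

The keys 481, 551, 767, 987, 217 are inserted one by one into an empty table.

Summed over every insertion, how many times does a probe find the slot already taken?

6

481: h=3 => slot 3
551: h=10 => slot 10
767: h=3, probe 3,4 => slot 4
987: h=3, probe 3,4,5 => slot 5
217: h=3, probe 3,4,5,6 => slot 6
Table: [—, —, —, 481, 767, 987, 217, —, —, —, 551]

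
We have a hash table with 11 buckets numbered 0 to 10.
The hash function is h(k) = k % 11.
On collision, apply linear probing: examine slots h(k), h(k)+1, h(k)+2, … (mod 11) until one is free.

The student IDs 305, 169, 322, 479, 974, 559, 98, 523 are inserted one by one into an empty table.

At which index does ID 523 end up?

Insert 305: h=8, slot 8 empty -> index 8.
Insert 169: h=4, slot 4 empty -> index 4.
Insert 322: h=3, slot 3 empty -> index 3.
Insert 479: h=6, slot 6 empty -> index 6.
Insert 974: h=6, slot 6 occupied -> index 7.
Insert 559: h=9, slot 9 empty -> index 9.
Insert 98: h=10, slot 10 empty -> index 10.
Insert 523: h=6, slots 6,7,8,9,10 occupied -> index 0.
Table: [523, ∅, ∅, 322, 169, ∅, 479, 974, 305, 559, 98]

0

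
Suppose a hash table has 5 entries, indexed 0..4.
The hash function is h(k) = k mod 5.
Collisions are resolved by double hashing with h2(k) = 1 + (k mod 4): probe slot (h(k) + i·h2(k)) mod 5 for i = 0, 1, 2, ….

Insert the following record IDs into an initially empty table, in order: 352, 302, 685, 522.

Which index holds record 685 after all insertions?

4

352 hashes to 2; slot 2 is free → place at 2.
302 hashes to 2, h2=3; 2 taken → place at 0.
685 hashes to 0, h2=2; 0,2 taken → place at 4.
522 hashes to 2, h2=3; 2,0 taken → place at 3.
Table: [302, ., 352, 522, 685]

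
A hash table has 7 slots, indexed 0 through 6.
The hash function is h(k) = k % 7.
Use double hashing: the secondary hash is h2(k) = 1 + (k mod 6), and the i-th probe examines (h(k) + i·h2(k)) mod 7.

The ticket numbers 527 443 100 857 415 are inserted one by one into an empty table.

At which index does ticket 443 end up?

527: h=2 → slot 2
443: h=2, h2=6, probe 2,1 → slot 1
100: h=2, h2=5, probe 2,0 → slot 0
857: h=3 → slot 3
415: h=2, h2=2, probe 2,4 → slot 4
Table: [100, 443, 527, 857, 415, —, —]

1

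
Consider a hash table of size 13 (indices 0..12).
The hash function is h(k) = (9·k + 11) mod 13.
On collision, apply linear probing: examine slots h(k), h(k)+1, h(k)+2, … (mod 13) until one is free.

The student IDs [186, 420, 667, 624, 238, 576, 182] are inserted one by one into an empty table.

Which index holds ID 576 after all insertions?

186: h=8 -> slot 8
420: h=8, probe 8,9 -> slot 9
667: h=8, probe 8,9,10 -> slot 10
624: h=11 -> slot 11
238: h=8, probe 8,9,10,11,12 -> slot 12
576: h=8, probe 8,9,10,11,12,0 -> slot 0
182: h=11, probe 11,12,0,1 -> slot 1
Table: [576, 182, —, —, —, —, —, —, 186, 420, 667, 624, 238]

0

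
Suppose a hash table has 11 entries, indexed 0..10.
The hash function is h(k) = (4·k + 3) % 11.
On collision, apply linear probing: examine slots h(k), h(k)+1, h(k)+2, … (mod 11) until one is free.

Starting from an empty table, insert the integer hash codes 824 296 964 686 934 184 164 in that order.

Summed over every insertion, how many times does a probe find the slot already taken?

7

Insert 824: h=10, slot 10 empty -> index 10.
Insert 296: h=10, slot 10 occupied -> index 0.
Insert 964: h=9, slot 9 empty -> index 9.
Insert 686: h=8, slot 8 empty -> index 8.
Insert 934: h=10, slots 10,0 occupied -> index 1.
Insert 184: h=2, slot 2 empty -> index 2.
Insert 164: h=10, slots 10,0,1,2 occupied -> index 3.
Table: [296, 934, 184, 164, -, -, -, -, 686, 964, 824]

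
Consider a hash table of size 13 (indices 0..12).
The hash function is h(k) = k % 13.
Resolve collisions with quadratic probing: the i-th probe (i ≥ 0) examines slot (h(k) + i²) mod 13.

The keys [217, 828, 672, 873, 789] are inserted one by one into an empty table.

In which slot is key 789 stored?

5

217 hashes to 9; slot 9 is free => place at 9.
828 hashes to 9; 9 taken => place at 10.
672 hashes to 9; 9,10 taken => place at 0.
873 hashes to 2; slot 2 is free => place at 2.
789 hashes to 9; 9,10,0 taken => place at 5.
Table: [672, ∅, 873, ∅, ∅, 789, ∅, ∅, ∅, 217, 828, ∅, ∅]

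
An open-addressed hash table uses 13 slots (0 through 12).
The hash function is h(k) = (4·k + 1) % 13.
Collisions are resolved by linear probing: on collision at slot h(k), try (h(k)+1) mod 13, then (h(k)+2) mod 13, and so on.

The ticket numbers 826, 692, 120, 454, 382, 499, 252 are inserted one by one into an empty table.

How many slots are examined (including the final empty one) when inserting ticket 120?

2

Insert 826: h=3, slot 3 empty => index 3.
Insert 692: h=0, slot 0 empty => index 0.
Insert 120: h=0, slot 0 occupied => index 1.
Insert 454: h=10, slot 10 empty => index 10.
Insert 382: h=8, slot 8 empty => index 8.
Insert 499: h=8, slot 8 occupied => index 9.
Insert 252: h=8, slots 8,9,10 occupied => index 11.
Table: [692, 120, -, 826, -, -, -, -, 382, 499, 454, 252, -]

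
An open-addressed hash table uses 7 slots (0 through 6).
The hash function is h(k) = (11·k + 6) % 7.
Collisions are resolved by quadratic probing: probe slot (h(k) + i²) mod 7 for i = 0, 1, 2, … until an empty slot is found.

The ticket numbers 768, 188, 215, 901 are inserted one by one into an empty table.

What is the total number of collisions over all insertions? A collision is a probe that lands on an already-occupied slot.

4

768 hashes to 5; slot 5 is free → place at 5.
188 hashes to 2; slot 2 is free → place at 2.
215 hashes to 5; 5 taken → place at 6.
901 hashes to 5; 5,6,2 taken → place at 0.
Table: [901, ., 188, ., ., 768, 215]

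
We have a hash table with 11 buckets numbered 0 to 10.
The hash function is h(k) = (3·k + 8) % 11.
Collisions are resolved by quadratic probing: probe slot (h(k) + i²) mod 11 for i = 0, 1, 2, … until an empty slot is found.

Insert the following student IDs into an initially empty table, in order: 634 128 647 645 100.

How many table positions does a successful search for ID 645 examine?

Insert 634: h=7, slot 7 empty -> index 7.
Insert 128: h=7, slot 7 occupied -> index 8.
Insert 647: h=2, slot 2 empty -> index 2.
Insert 645: h=7, slots 7,8 occupied -> index 0.
Insert 100: h=0, slot 0 occupied -> index 1.
Table: [645, 100, 647, ., ., ., ., 634, 128, ., .]
Lookup 645: h=7, probe 7,8,0 → found at 0.

3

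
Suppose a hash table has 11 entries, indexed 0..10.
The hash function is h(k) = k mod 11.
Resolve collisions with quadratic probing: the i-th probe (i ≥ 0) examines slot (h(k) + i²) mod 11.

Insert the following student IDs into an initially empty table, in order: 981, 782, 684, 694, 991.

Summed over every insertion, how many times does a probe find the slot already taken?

981: h=2 -> slot 2
782: h=1 -> slot 1
684: h=2, probe 2,3 -> slot 3
694: h=1, probe 1,2,5 -> slot 5
991: h=1, probe 1,2,5,10 -> slot 10
Table: [_, 782, 981, 684, _, 694, _, _, _, _, 991]

6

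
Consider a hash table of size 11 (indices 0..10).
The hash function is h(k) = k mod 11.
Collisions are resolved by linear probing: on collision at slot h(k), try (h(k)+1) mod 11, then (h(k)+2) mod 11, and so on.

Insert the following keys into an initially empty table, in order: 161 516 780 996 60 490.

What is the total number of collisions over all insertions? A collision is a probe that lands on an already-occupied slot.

Insert 161: h=7, slot 7 empty → index 7.
Insert 516: h=10, slot 10 empty → index 10.
Insert 780: h=10, slot 10 occupied → index 0.
Insert 996: h=6, slot 6 empty → index 6.
Insert 60: h=5, slot 5 empty → index 5.
Insert 490: h=6, slots 6,7 occupied → index 8.
Table: [780, _, _, _, _, 60, 996, 161, 490, _, 516]

3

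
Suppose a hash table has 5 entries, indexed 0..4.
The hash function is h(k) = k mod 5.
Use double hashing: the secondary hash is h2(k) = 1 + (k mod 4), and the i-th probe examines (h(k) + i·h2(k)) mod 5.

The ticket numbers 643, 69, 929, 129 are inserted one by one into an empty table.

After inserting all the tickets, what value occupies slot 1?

Insert 643: h=3, slot 3 empty => index 3.
Insert 69: h=4, slot 4 empty => index 4.
Insert 929: h=4, h2=2, slot 4 occupied => index 1.
Insert 129: h=4, h2=2, slots 4,1,3 occupied => index 0.
Table: [129, 929, -, 643, 69]

929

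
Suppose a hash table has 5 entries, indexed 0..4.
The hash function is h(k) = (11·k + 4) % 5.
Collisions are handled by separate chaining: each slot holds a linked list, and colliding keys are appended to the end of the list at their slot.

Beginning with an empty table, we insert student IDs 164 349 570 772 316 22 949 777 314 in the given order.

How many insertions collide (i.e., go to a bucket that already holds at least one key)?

Insert 164: h=3, bucket 3 empty -> new chain.
Insert 349: h=3, bucket 3 nonempty -> append to chain.
Insert 570: h=4, bucket 4 empty -> new chain.
Insert 772: h=1, bucket 1 empty -> new chain.
Insert 316: h=0, bucket 0 empty -> new chain.
Insert 22: h=1, bucket 1 nonempty -> append to chain.
Insert 949: h=3, bucket 3 nonempty -> append to chain.
Insert 777: h=1, bucket 1 nonempty -> append to chain.
Insert 314: h=3, bucket 3 nonempty -> append to chain.
Final buckets:
0: 316
1: 772 -> 22 -> 777
2: _
3: 164 -> 349 -> 949 -> 314
4: 570

5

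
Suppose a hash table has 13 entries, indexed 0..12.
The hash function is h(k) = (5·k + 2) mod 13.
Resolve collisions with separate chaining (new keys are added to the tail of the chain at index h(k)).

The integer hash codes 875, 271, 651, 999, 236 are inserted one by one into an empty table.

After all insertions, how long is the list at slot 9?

875 -> bucket 9
271 -> bucket 5
651 -> bucket 7
999 -> bucket 5 (collision)
236 -> bucket 12
Final buckets:
0: ∅
1: ∅
2: ∅
3: ∅
4: ∅
5: 271 -> 999
6: ∅
7: 651
8: ∅
9: 875
10: ∅
11: ∅
12: 236

1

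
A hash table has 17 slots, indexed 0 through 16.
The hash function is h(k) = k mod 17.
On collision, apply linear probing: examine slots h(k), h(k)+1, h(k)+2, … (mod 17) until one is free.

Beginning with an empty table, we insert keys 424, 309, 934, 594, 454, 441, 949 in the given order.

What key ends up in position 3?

424 hashes to 16; slot 16 is free -> place at 16.
309 hashes to 3; slot 3 is free -> place at 3.
934 hashes to 16; 16 taken -> place at 0.
594 hashes to 16; 16,0 taken -> place at 1.
454 hashes to 12; slot 12 is free -> place at 12.
441 hashes to 16; 16,0,1 taken -> place at 2.
949 hashes to 14; slot 14 is free -> place at 14.
Table: [934, 594, 441, 309, —, —, —, —, —, —, —, —, 454, —, 949, —, 424]

309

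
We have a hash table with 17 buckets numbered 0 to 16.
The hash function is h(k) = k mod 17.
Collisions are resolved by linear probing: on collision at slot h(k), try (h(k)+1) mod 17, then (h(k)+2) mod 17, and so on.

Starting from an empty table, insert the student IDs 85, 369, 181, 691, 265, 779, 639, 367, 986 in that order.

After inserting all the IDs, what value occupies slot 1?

986

Insert 85: h=0, slot 0 empty => index 0.
Insert 369: h=12, slot 12 empty => index 12.
Insert 181: h=11, slot 11 empty => index 11.
Insert 691: h=11, slots 11,12 occupied => index 13.
Insert 265: h=10, slot 10 empty => index 10.
Insert 779: h=14, slot 14 empty => index 14.
Insert 639: h=10, slots 10,11,12,13,14 occupied => index 15.
Insert 367: h=10, slots 10,11,12,13,14,15 occupied => index 16.
Insert 986: h=0, slot 0 occupied => index 1.
Table: [85, 986, —, —, —, —, —, —, —, —, 265, 181, 369, 691, 779, 639, 367]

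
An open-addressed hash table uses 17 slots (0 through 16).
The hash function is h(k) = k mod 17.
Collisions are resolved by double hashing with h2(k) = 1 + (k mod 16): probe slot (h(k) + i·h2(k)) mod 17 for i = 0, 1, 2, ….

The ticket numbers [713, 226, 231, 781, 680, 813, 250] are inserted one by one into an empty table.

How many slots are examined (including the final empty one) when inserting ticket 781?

713: h=16 → slot 16
226: h=5 → slot 5
231: h=10 → slot 10
781: h=16, h2=14, probe 16,13 → slot 13
680: h=0 → slot 0
813: h=14 → slot 14
250: h=12 → slot 12
Table: [680, —, —, —, —, 226, —, —, —, —, 231, —, 250, 781, 813, —, 713]

2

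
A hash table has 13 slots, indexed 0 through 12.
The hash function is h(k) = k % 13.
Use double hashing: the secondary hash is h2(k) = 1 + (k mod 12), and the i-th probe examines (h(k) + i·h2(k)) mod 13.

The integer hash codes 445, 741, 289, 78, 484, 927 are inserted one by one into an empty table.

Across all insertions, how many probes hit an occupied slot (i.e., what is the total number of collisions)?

Insert 445: h=3, slot 3 empty -> index 3.
Insert 741: h=0, slot 0 empty -> index 0.
Insert 289: h=3, h2=2, slot 3 occupied -> index 5.
Insert 78: h=0, h2=7, slot 0 occupied -> index 7.
Insert 484: h=3, h2=5, slot 3 occupied -> index 8.
Insert 927: h=4, slot 4 empty -> index 4.
Table: [741, —, —, 445, 927, 289, —, 78, 484, —, —, —, —]

3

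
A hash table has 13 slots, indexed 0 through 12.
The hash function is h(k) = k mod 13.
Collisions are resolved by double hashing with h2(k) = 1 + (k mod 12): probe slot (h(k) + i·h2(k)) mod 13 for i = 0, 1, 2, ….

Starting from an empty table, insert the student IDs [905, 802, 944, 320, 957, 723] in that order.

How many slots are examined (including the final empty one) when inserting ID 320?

905 hashes to 8; slot 8 is free → place at 8.
802 hashes to 9; slot 9 is free → place at 9.
944 hashes to 8, h2=9; 8 taken → place at 4.
320 hashes to 8, h2=9; 8,4 taken → place at 0.
957 hashes to 8, h2=10; 8 taken → place at 5.
723 hashes to 8, h2=4; 8 taken → place at 12.
Table: [320, ∅, ∅, ∅, 944, 957, ∅, ∅, 905, 802, ∅, ∅, 723]

3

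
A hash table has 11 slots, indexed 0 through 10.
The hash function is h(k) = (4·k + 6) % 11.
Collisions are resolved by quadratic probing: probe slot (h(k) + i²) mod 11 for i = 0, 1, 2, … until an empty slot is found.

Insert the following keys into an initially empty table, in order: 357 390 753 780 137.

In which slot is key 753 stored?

8

357 hashes to 4; slot 4 is free => place at 4.
390 hashes to 4; 4 taken => place at 5.
753 hashes to 4; 4,5 taken => place at 8.
780 hashes to 2; slot 2 is free => place at 2.
137 hashes to 4; 4,5,8,2 taken => place at 9.
Table: [-, -, 780, -, 357, 390, -, -, 753, 137, -]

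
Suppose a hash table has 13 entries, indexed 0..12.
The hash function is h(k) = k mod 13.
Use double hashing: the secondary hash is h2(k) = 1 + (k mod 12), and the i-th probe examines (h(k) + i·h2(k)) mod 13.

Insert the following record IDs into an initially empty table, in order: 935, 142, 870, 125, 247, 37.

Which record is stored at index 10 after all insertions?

935: h=12 => slot 12
142: h=12, h2=11, probe 12,10 => slot 10
870: h=12, h2=7, probe 12,6 => slot 6
125: h=8 => slot 8
247: h=0 => slot 0
37: h=11 => slot 11
Table: [247, —, —, —, —, —, 870, —, 125, —, 142, 37, 935]

142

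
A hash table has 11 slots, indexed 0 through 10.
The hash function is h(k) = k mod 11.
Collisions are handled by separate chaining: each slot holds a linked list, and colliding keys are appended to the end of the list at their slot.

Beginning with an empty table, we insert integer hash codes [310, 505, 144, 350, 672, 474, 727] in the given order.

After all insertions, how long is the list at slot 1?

Insert 310: h=2, bucket 2 empty → new chain.
Insert 505: h=10, bucket 10 empty → new chain.
Insert 144: h=1, bucket 1 empty → new chain.
Insert 350: h=9, bucket 9 empty → new chain.
Insert 672: h=1, bucket 1 nonempty → append to chain.
Insert 474: h=1, bucket 1 nonempty → append to chain.
Insert 727: h=1, bucket 1 nonempty → append to chain.
Final buckets:
0: ∅
1: 144 -> 672 -> 474 -> 727
2: 310
3: ∅
4: ∅
5: ∅
6: ∅
7: ∅
8: ∅
9: 350
10: 505

4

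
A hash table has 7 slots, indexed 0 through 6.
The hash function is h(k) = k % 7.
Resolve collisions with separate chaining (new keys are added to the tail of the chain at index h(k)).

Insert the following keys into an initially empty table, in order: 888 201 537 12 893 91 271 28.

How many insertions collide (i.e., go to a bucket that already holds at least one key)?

4

Insert 888: h=6, bucket 6 empty → new chain.
Insert 201: h=5, bucket 5 empty → new chain.
Insert 537: h=5, bucket 5 nonempty → append to chain.
Insert 12: h=5, bucket 5 nonempty → append to chain.
Insert 893: h=4, bucket 4 empty → new chain.
Insert 91: h=0, bucket 0 empty → new chain.
Insert 271: h=5, bucket 5 nonempty → append to chain.
Insert 28: h=0, bucket 0 nonempty → append to chain.
Final buckets:
0: 91 -> 28
1: .
2: .
3: .
4: 893
5: 201 -> 537 -> 12 -> 271
6: 888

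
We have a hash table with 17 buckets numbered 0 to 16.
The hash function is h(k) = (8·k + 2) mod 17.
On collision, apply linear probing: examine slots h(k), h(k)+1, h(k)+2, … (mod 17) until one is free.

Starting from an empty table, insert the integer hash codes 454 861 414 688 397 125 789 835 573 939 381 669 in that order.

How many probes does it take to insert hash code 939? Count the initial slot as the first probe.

4

454 hashes to 13; slot 13 is free => place at 13.
861 hashes to 5; slot 5 is free => place at 5.
414 hashes to 16; slot 16 is free => place at 16.
688 hashes to 15; slot 15 is free => place at 15.
397 hashes to 16; 16 taken => place at 0.
125 hashes to 16; 16,0 taken => place at 1.
789 hashes to 7; slot 7 is free => place at 7.
835 hashes to 1; 1 taken => place at 2.
573 hashes to 13; 13 taken => place at 14.
939 hashes to 0; 0,1,2 taken => place at 3.
381 hashes to 7; 7 taken => place at 8.
669 hashes to 16; 16,0,1,2,3 taken => place at 4.
Table: [397, 125, 835, 939, 669, 861, ∅, 789, 381, ∅, ∅, ∅, ∅, 454, 573, 688, 414]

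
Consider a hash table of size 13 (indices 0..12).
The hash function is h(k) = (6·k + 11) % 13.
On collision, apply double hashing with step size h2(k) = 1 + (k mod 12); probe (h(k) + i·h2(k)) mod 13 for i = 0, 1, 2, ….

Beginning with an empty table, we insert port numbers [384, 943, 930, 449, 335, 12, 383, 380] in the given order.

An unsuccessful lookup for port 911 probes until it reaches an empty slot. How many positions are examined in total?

384 hashes to 1; slot 1 is free -> place at 1.
943 hashes to 1, h2=8; 1 taken -> place at 9.
930 hashes to 1, h2=7; 1 taken -> place at 8.
449 hashes to 1, h2=6; 1 taken -> place at 7.
335 hashes to 6; slot 6 is free -> place at 6.
12 hashes to 5; slot 5 is free -> place at 5.
383 hashes to 8, h2=12; 8,7,6,5 taken -> place at 4.
380 hashes to 3; slot 3 is free -> place at 3.
Table: [∅, 384, ∅, 380, 383, 12, 335, 449, 930, 943, ∅, ∅, ∅]
Lookup 911: h=4, h2=12, probe 4,3,2 → slot 2 empty, not found.

3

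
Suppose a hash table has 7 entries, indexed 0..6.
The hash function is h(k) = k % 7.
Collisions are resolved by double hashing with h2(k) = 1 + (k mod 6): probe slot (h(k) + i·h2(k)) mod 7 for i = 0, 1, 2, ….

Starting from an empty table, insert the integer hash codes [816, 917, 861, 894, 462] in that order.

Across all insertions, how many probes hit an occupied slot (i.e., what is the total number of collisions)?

4

816: h=4 -> slot 4
917: h=0 -> slot 0
861: h=0, h2=4, probe 0,4,1 -> slot 1
894: h=5 -> slot 5
462: h=0, h2=1, probe 0,1,2 -> slot 2
Table: [917, 861, 462, _, 816, 894, _]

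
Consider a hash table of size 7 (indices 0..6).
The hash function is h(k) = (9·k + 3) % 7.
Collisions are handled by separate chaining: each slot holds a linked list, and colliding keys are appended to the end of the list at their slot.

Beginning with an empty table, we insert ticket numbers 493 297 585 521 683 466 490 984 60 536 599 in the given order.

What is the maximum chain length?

Insert 493: h=2, bucket 2 empty → new chain.
Insert 297: h=2, bucket 2 nonempty → append to chain.
Insert 585: h=4, bucket 4 empty → new chain.
Insert 521: h=2, bucket 2 nonempty → append to chain.
Insert 683: h=4, bucket 4 nonempty → append to chain.
Insert 466: h=4, bucket 4 nonempty → append to chain.
Insert 490: h=3, bucket 3 empty → new chain.
Insert 984: h=4, bucket 4 nonempty → append to chain.
Insert 60: h=4, bucket 4 nonempty → append to chain.
Insert 536: h=4, bucket 4 nonempty → append to chain.
Insert 599: h=4, bucket 4 nonempty → append to chain.
Final buckets:
0: -
1: -
2: 493 -> 297 -> 521
3: 490
4: 585 -> 683 -> 466 -> 984 -> 60 -> 536 -> 599
5: -
6: -

7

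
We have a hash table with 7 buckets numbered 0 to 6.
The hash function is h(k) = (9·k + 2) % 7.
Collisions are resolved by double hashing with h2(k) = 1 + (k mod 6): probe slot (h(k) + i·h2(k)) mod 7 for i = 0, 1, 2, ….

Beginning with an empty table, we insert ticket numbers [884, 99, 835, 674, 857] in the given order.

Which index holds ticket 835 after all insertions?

884: h=6 -> slot 6
99: h=4 -> slot 4
835: h=6, h2=2, probe 6,1 -> slot 1
674: h=6, h2=3, probe 6,2 -> slot 2
857: h=1, h2=6, probe 1,0 -> slot 0
Table: [857, 835, 674, ., 99, ., 884]

1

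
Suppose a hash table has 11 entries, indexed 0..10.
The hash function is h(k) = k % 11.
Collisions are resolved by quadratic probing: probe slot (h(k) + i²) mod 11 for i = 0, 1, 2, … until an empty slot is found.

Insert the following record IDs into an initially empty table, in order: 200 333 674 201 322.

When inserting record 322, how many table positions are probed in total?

Insert 200: h=2, slot 2 empty => index 2.
Insert 333: h=3, slot 3 empty => index 3.
Insert 674: h=3, slot 3 occupied => index 4.
Insert 201: h=3, slots 3,4 occupied => index 7.
Insert 322: h=3, slots 3,4,7 occupied => index 1.
Table: [., 322, 200, 333, 674, ., ., 201, ., ., .]

4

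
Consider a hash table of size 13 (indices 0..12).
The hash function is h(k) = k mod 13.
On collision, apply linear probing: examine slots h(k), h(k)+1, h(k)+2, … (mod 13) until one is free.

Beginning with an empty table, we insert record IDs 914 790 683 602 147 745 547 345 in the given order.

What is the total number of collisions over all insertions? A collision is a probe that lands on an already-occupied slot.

914: h=4 => slot 4
790: h=10 => slot 10
683: h=7 => slot 7
602: h=4, probe 4,5 => slot 5
147: h=4, probe 4,5,6 => slot 6
745: h=4, probe 4,5,6,7,8 => slot 8
547: h=1 => slot 1
345: h=7, probe 7,8,9 => slot 9
Table: [_, 547, _, _, 914, 602, 147, 683, 745, 345, 790, _, _]

9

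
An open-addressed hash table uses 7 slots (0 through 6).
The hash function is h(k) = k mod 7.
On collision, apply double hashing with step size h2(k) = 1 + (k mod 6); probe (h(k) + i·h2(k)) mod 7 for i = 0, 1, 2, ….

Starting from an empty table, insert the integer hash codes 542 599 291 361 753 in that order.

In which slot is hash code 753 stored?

5

Insert 542: h=3, slot 3 empty => index 3.
Insert 599: h=4, slot 4 empty => index 4.
Insert 291: h=4, h2=4, slot 4 occupied => index 1.
Insert 361: h=4, h2=2, slot 4 occupied => index 6.
Insert 753: h=4, h2=4, slots 4,1 occupied => index 5.
Table: [., 291, ., 542, 599, 753, 361]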